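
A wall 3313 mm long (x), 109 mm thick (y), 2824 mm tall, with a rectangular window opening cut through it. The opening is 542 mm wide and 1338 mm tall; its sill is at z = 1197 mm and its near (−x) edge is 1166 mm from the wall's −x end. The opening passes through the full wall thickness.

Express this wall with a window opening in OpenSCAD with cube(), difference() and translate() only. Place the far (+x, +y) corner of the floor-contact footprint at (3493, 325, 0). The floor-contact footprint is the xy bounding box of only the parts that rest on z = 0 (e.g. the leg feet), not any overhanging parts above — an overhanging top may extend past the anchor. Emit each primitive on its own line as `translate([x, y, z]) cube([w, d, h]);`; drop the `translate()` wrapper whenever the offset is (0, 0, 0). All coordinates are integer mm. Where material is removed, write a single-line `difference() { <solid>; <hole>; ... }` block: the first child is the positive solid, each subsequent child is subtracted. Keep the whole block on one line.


difference() { translate([180, 216, 0]) cube([3313, 109, 2824]); translate([1346, 216, 1197]) cube([542, 109, 1338]); }


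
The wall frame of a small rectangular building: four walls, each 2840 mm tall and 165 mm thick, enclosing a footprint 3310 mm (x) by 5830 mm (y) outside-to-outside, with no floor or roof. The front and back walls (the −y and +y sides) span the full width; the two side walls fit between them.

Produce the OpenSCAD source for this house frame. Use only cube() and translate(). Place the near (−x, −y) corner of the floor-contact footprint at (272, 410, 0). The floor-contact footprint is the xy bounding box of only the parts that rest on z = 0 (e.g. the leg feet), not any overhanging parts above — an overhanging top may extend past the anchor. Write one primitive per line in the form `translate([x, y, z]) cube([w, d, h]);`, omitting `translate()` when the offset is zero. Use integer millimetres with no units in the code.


translate([272, 410, 0]) cube([3310, 165, 2840]);
translate([272, 6075, 0]) cube([3310, 165, 2840]);
translate([272, 575, 0]) cube([165, 5500, 2840]);
translate([3417, 575, 0]) cube([165, 5500, 2840]);


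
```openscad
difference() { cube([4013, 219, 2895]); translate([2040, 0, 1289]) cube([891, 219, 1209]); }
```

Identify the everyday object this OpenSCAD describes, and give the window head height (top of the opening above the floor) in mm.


A wall with a window opening. The window head height is 2498 mm.

A wall with a rectangular opening subtracted — a window. Sill at z = 1289, opening 1209 mm tall, so the head is at 1289 + 1209 = 2498 mm.


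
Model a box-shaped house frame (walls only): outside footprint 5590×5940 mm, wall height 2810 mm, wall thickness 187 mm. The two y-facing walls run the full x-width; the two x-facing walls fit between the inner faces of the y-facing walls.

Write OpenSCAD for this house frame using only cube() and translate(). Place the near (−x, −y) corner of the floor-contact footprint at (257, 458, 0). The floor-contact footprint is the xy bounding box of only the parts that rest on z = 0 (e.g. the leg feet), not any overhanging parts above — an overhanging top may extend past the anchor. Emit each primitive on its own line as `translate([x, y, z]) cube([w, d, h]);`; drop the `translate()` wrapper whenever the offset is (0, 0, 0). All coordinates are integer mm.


translate([257, 458, 0]) cube([5590, 187, 2810]);
translate([257, 6211, 0]) cube([5590, 187, 2810]);
translate([257, 645, 0]) cube([187, 5566, 2810]);
translate([5660, 645, 0]) cube([187, 5566, 2810]);


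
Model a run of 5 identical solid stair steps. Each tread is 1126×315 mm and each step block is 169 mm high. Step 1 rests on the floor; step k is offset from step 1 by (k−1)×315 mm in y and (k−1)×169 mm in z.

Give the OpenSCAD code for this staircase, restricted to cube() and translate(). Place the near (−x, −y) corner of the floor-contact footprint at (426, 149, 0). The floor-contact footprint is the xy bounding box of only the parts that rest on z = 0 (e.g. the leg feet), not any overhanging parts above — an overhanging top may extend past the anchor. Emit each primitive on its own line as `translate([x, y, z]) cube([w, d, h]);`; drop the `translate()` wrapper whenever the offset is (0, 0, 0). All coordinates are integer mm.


translate([426, 149, 0]) cube([1126, 315, 169]);
translate([426, 464, 169]) cube([1126, 315, 169]);
translate([426, 779, 338]) cube([1126, 315, 169]);
translate([426, 1094, 507]) cube([1126, 315, 169]);
translate([426, 1409, 676]) cube([1126, 315, 169]);


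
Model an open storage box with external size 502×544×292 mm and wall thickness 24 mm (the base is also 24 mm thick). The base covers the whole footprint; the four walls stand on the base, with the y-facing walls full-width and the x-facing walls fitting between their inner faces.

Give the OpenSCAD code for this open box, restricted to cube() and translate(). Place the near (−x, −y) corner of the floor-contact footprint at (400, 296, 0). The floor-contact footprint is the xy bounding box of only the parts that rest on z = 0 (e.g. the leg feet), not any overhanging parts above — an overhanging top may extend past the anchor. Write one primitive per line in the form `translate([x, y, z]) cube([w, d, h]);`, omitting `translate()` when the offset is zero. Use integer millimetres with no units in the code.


translate([400, 296, 0]) cube([502, 544, 24]);
translate([400, 296, 24]) cube([502, 24, 268]);
translate([400, 816, 24]) cube([502, 24, 268]);
translate([400, 320, 24]) cube([24, 496, 268]);
translate([878, 320, 24]) cube([24, 496, 268]);


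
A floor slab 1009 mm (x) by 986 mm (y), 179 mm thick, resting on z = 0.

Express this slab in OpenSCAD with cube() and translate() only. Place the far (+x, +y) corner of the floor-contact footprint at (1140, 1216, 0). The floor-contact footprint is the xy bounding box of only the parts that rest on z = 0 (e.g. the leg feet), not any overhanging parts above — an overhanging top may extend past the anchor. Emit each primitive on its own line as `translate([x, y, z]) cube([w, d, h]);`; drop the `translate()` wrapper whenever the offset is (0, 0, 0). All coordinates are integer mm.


translate([131, 230, 0]) cube([1009, 986, 179]);


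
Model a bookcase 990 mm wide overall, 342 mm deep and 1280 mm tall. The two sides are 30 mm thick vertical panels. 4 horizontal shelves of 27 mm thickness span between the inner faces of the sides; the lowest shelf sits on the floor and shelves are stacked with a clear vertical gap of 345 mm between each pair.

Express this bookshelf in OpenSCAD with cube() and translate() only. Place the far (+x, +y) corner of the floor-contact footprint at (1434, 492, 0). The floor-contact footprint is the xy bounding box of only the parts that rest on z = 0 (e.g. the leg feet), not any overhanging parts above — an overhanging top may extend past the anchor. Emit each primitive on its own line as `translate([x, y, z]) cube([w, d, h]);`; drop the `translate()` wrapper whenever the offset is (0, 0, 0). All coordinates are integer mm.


translate([444, 150, 0]) cube([30, 342, 1280]);
translate([1404, 150, 0]) cube([30, 342, 1280]);
translate([474, 150, 0]) cube([930, 342, 27]);
translate([474, 150, 372]) cube([930, 342, 27]);
translate([474, 150, 744]) cube([930, 342, 27]);
translate([474, 150, 1116]) cube([930, 342, 27]);


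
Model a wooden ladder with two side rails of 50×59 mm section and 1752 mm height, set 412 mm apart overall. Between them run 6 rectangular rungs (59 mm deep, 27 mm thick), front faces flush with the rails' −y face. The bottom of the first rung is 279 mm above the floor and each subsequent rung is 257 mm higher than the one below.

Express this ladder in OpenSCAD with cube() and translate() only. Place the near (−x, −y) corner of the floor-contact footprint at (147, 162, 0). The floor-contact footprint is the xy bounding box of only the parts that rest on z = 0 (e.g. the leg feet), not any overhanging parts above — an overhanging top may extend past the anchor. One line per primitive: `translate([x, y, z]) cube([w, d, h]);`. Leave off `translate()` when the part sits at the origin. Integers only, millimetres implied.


translate([147, 162, 0]) cube([50, 59, 1752]);
translate([509, 162, 0]) cube([50, 59, 1752]);
translate([197, 162, 279]) cube([312, 59, 27]);
translate([197, 162, 536]) cube([312, 59, 27]);
translate([197, 162, 793]) cube([312, 59, 27]);
translate([197, 162, 1050]) cube([312, 59, 27]);
translate([197, 162, 1307]) cube([312, 59, 27]);
translate([197, 162, 1564]) cube([312, 59, 27]);


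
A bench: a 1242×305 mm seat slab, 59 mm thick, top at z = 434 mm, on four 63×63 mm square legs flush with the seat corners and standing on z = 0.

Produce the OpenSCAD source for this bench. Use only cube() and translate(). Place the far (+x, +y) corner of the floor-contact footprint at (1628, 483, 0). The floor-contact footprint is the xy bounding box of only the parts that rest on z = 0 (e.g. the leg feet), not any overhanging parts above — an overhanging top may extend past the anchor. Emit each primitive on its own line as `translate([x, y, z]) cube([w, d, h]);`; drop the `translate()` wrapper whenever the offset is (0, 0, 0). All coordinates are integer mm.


// leg_h = 434 − 59 = 375
translate([386, 178, 375]) cube([1242, 305, 59]);
translate([386, 178, 0]) cube([63, 63, 375]);
translate([386, 420, 0]) cube([63, 63, 375]);
translate([1565, 178, 0]) cube([63, 63, 375]);
translate([1565, 420, 0]) cube([63, 63, 375]);


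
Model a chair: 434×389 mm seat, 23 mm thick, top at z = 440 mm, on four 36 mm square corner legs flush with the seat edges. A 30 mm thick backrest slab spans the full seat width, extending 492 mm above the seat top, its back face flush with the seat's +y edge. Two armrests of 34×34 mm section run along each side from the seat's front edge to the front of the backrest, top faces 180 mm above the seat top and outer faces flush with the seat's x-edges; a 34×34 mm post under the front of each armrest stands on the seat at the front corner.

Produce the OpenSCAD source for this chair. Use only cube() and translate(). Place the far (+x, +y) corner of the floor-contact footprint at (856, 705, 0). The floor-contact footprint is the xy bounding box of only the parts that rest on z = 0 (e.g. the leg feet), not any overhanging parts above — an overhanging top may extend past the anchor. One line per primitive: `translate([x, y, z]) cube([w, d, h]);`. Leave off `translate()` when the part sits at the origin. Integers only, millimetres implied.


translate([422, 316, 417]) cube([434, 389, 23]);
translate([422, 316, 0]) cube([36, 36, 417]);
translate([820, 316, 0]) cube([36, 36, 417]);
translate([422, 669, 0]) cube([36, 36, 417]);
translate([820, 669, 0]) cube([36, 36, 417]);
translate([422, 675, 440]) cube([434, 30, 492]);
translate([422, 316, 586]) cube([34, 359, 34]);
translate([822, 316, 586]) cube([34, 359, 34]);
translate([422, 316, 440]) cube([34, 34, 146]);
translate([822, 316, 440]) cube([34, 34, 146]);


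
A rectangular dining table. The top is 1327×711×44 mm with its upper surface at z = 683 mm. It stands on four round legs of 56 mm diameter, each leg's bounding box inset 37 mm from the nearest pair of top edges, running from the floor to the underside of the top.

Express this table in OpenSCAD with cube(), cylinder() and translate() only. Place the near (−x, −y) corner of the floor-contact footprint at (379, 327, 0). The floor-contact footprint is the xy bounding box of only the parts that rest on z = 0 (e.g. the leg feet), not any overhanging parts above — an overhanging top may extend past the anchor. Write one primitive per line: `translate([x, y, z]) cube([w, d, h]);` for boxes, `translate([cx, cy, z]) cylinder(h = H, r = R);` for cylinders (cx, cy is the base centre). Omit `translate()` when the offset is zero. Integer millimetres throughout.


translate([342, 290, 639]) cube([1327, 711, 44]);
translate([407, 355, 0]) cylinder(h = 639, r = 28);
translate([1604, 355, 0]) cylinder(h = 639, r = 28);
translate([407, 936, 0]) cylinder(h = 639, r = 28);
translate([1604, 936, 0]) cylinder(h = 639, r = 28);


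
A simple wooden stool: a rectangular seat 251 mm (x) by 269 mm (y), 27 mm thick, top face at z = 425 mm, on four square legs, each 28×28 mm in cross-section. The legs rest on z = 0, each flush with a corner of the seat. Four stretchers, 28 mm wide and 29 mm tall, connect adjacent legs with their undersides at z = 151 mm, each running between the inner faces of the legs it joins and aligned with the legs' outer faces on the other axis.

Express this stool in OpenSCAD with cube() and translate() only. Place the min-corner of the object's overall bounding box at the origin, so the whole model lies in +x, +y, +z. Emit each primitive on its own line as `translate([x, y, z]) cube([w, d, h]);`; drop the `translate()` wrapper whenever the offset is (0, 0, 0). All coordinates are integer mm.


translate([0, 0, 398]) cube([251, 269, 27]);
cube([28, 28, 398]);
translate([223, 0, 0]) cube([28, 28, 398]);
translate([0, 241, 0]) cube([28, 28, 398]);
translate([223, 241, 0]) cube([28, 28, 398]);
translate([28, 0, 151]) cube([195, 28, 29]);
translate([28, 241, 151]) cube([195, 28, 29]);
translate([0, 28, 151]) cube([28, 213, 29]);
translate([223, 28, 151]) cube([28, 213, 29]);


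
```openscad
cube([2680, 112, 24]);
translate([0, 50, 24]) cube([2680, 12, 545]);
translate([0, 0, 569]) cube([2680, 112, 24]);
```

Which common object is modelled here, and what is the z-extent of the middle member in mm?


An I-beam. The web height is 545 mm.

Two wide flanges with a thin centred web — an I-beam. Overall 593 mm minus two 24 mm flanges gives a web of 593 − 2·24 = 545 mm.


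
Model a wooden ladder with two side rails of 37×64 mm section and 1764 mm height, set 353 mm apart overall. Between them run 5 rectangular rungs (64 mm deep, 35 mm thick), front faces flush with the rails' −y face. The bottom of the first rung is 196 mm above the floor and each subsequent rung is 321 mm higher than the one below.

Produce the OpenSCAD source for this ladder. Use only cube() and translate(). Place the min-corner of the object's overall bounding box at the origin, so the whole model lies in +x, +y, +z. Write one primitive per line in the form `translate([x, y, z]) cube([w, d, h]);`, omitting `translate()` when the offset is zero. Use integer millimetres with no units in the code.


cube([37, 64, 1764]);
translate([316, 0, 0]) cube([37, 64, 1764]);
translate([37, 0, 196]) cube([279, 64, 35]);
translate([37, 0, 517]) cube([279, 64, 35]);
translate([37, 0, 838]) cube([279, 64, 35]);
translate([37, 0, 1159]) cube([279, 64, 35]);
translate([37, 0, 1480]) cube([279, 64, 35]);


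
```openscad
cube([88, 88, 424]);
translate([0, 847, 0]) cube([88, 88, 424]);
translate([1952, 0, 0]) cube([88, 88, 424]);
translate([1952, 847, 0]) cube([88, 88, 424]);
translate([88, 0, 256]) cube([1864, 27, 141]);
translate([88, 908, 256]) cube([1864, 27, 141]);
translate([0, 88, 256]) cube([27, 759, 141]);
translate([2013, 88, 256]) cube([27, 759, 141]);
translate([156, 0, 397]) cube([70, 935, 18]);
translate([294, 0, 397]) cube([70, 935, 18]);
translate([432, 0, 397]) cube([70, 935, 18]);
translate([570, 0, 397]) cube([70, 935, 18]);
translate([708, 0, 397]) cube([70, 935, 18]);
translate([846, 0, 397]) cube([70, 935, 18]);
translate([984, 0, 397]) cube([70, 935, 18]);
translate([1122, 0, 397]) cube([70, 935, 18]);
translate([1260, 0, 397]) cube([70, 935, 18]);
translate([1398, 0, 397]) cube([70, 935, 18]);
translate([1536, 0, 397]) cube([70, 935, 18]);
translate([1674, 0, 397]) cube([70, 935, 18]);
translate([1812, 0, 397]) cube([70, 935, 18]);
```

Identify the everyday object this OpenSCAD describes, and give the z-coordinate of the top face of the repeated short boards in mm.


A bed frame. The slat-top height is 415 mm.

Four posts, four rails, and a row of slats — a bed frame. Slats sit on the rails at z = 256 + 141 = 397; with slat thickness 18, the top is 415 mm.


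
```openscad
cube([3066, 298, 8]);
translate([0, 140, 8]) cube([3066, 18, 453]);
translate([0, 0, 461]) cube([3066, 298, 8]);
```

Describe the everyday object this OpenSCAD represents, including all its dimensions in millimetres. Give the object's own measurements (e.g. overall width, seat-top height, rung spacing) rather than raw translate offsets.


An I-beam lying along x, 3066 mm long. Overall section height 469 mm. Two flanges 298 mm wide (y) and 8 mm thick, one on the floor and one at the top; a web 18 mm thick runs between them, centred on the flange width.


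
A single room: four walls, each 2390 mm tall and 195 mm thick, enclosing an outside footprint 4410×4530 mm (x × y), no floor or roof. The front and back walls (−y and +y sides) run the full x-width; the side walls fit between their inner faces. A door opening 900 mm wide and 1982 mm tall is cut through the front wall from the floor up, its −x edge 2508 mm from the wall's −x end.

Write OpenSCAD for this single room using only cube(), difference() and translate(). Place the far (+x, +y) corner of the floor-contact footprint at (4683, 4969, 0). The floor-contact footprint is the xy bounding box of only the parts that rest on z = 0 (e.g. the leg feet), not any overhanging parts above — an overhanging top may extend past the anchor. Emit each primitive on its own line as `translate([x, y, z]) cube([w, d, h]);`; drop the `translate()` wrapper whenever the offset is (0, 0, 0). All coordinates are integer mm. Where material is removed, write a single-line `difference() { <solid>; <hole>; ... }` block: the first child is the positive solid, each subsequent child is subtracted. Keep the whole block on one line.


difference() { translate([273, 439, 0]) cube([4410, 195, 2390]); translate([2781, 439, 0]) cube([900, 195, 1982]); }
translate([273, 4774, 0]) cube([4410, 195, 2390]);
translate([273, 634, 0]) cube([195, 4140, 2390]);
translate([4488, 634, 0]) cube([195, 4140, 2390]);


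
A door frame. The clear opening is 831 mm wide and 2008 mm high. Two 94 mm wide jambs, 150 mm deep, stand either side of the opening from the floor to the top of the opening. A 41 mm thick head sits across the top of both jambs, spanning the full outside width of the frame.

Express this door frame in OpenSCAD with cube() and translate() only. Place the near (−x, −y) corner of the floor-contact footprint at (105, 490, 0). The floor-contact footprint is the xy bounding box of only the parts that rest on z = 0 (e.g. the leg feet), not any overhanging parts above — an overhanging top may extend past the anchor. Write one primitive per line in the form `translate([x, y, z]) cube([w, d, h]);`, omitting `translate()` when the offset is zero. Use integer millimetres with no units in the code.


translate([105, 490, 0]) cube([94, 150, 2008]);
translate([1030, 490, 0]) cube([94, 150, 2008]);
translate([105, 490, 2008]) cube([1019, 150, 41]);


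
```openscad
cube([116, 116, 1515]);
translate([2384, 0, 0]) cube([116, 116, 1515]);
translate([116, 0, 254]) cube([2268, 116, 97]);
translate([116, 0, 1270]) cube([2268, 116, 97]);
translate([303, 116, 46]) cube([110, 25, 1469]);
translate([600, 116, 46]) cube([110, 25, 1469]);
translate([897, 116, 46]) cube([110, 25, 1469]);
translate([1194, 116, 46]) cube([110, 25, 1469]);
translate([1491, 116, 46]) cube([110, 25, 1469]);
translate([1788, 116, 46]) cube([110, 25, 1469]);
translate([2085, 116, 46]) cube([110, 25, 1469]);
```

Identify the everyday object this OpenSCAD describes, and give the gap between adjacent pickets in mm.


A fence section. The picket gap is 187 mm.

Two posts, two rails, 7 pickets — a fence section. Span 2268 mm holds 7 pickets of 110 mm with 8 equal gaps: ⌊(2268 − 7·110) / 8⌋ = 187 mm.


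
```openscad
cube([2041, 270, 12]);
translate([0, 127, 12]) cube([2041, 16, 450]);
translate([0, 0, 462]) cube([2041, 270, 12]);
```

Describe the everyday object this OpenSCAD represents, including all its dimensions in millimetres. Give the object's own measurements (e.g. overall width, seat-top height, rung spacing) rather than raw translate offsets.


An I-beam lying along x, 2041 mm long. Overall section height 474 mm. Two flanges 270 mm wide (y) and 12 mm thick, one on the floor and one at the top; a web 16 mm thick runs between them, centred on the flange width.


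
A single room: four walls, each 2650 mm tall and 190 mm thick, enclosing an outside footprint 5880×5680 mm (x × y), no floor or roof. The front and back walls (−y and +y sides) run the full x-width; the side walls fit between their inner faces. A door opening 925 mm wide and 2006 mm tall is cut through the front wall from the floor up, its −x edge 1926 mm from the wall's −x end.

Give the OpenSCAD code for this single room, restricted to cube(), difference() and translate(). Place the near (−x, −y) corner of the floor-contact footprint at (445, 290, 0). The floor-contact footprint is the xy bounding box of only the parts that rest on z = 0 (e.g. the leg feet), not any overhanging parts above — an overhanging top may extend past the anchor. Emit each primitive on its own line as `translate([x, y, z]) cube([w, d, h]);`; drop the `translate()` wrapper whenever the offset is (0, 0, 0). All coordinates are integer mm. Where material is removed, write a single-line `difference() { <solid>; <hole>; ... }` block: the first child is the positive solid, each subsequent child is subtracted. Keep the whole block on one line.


difference() { translate([445, 290, 0]) cube([5880, 190, 2650]); translate([2371, 290, 0]) cube([925, 190, 2006]); }
translate([445, 5780, 0]) cube([5880, 190, 2650]);
translate([445, 480, 0]) cube([190, 5300, 2650]);
translate([6135, 480, 0]) cube([190, 5300, 2650]);


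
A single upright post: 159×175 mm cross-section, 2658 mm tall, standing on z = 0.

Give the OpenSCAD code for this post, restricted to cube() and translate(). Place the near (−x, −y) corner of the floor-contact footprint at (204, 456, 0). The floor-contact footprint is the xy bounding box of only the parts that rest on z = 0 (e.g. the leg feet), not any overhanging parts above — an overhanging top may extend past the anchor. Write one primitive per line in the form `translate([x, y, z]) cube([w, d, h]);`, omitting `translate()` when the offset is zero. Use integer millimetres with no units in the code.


translate([204, 456, 0]) cube([159, 175, 2658]);


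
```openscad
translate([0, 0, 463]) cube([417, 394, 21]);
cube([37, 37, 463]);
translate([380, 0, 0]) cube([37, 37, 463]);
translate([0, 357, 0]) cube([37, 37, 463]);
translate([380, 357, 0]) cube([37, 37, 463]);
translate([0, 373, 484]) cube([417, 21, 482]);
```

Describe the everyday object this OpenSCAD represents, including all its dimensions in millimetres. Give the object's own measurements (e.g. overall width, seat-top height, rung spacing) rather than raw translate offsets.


A chair. The seat is a 417×394×21 mm slab with its top at z = 484 mm, on four 37×37 mm corner legs (flush with the seat edges, standing on z = 0). A flat backrest 21 mm thick, 482 mm tall, spans the full seat width and rises from the seat top along its +y edge, rear face flush with the rear of the seat.


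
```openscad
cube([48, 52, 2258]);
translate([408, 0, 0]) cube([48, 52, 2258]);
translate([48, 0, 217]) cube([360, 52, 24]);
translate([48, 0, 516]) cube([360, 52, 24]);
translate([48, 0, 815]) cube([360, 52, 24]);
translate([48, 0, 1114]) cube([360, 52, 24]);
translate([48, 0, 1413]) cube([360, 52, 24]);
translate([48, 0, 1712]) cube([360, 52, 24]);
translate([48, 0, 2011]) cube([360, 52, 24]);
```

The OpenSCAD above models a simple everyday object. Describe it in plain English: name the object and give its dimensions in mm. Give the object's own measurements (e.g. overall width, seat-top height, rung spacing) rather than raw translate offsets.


A straight ladder. Two 48×52 mm vertical rails, 2258 mm tall, stand 456 mm apart (outside-to-outside) with their front faces coplanar on the −y side. 7 rungs, each 52 mm deep and 24 mm tall, span between the inner faces of the rails, front faces flush with the rails. The lowest rung's underside is at z = 217 mm and rungs are spaced 299 mm apart (underside to underside).


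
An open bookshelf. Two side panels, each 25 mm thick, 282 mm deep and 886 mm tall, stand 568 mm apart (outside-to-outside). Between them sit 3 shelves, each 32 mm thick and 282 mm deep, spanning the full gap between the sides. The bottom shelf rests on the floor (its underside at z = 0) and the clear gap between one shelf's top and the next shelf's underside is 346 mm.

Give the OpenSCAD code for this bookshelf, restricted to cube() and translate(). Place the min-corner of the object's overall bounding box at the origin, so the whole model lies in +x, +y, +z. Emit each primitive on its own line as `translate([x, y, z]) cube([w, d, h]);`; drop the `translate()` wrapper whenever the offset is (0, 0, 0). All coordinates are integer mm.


cube([25, 282, 886]);
translate([543, 0, 0]) cube([25, 282, 886]);
translate([25, 0, 0]) cube([518, 282, 32]);
translate([25, 0, 378]) cube([518, 282, 32]);
translate([25, 0, 756]) cube([518, 282, 32]);


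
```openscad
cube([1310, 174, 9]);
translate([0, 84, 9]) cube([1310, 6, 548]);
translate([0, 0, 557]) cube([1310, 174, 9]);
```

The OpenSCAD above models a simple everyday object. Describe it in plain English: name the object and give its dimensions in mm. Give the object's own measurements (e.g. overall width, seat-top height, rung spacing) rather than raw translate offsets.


An I-beam lying along x, 1310 mm long. Overall section height 566 mm. Two flanges 174 mm wide (y) and 9 mm thick, one on the floor and one at the top; a web 6 mm thick runs between them, centred on the flange width.


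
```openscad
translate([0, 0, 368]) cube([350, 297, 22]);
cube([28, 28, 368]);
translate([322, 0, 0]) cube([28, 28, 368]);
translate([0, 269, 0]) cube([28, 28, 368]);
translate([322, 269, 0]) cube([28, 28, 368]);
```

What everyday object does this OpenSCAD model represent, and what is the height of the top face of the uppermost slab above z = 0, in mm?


A stool. The seat height is 390 mm.

A 350×297×22 slab at z = 368 on four corner posts — a stool. The seat top is 368 + 22 = 390 mm.


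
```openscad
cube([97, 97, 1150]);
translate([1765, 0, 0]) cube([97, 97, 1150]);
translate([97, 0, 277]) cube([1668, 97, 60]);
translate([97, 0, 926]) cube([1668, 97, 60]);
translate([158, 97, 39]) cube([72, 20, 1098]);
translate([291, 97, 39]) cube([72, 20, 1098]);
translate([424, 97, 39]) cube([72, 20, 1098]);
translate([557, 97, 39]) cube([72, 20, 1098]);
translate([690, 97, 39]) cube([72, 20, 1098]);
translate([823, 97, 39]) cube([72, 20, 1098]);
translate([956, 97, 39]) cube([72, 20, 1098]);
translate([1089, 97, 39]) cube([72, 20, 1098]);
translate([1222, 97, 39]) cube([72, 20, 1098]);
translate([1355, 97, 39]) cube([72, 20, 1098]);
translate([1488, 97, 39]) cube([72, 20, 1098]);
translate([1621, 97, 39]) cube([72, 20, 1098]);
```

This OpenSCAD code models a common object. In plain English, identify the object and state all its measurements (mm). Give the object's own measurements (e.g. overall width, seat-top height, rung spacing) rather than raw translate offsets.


A fence section. Two 97×97 mm posts, 1150 mm tall, stand on the floor with a clear span of 1668 mm between their inner faces. Two horizontal rails of 97×60 mm section span the gap between the posts with their undersides at z = 277 mm and z = 926 mm, flush with the posts' −y face. 12 pickets, each 72 mm wide, 20 mm thick and 1098 mm tall, are fixed to the +y face of the rails with their bottoms at z = 39 mm, spaced across the span with a 61 mm gap after the −x post and between neighbouring pickets, with 72 mm left before the +x post.


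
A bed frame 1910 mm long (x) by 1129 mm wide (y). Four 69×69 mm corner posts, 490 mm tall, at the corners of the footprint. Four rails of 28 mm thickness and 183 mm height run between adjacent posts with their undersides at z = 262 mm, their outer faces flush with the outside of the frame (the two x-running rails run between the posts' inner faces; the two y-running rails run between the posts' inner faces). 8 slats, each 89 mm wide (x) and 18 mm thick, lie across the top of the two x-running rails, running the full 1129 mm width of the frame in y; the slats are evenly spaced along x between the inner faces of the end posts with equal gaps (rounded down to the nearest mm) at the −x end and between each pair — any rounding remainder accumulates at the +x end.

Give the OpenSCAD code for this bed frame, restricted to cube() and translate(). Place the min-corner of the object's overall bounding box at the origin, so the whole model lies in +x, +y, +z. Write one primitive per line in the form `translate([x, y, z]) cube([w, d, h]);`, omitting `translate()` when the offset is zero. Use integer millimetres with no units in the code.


cube([69, 69, 490]);
translate([0, 1060, 0]) cube([69, 69, 490]);
translate([1841, 0, 0]) cube([69, 69, 490]);
translate([1841, 1060, 0]) cube([69, 69, 490]);
translate([69, 0, 262]) cube([1772, 28, 183]);
translate([69, 1101, 262]) cube([1772, 28, 183]);
translate([0, 69, 262]) cube([28, 991, 183]);
translate([1882, 69, 262]) cube([28, 991, 183]);
translate([186, 0, 445]) cube([89, 1129, 18]);
translate([392, 0, 445]) cube([89, 1129, 18]);
translate([598, 0, 445]) cube([89, 1129, 18]);
translate([804, 0, 445]) cube([89, 1129, 18]);
translate([1010, 0, 445]) cube([89, 1129, 18]);
translate([1216, 0, 445]) cube([89, 1129, 18]);
translate([1422, 0, 445]) cube([89, 1129, 18]);
translate([1628, 0, 445]) cube([89, 1129, 18]);


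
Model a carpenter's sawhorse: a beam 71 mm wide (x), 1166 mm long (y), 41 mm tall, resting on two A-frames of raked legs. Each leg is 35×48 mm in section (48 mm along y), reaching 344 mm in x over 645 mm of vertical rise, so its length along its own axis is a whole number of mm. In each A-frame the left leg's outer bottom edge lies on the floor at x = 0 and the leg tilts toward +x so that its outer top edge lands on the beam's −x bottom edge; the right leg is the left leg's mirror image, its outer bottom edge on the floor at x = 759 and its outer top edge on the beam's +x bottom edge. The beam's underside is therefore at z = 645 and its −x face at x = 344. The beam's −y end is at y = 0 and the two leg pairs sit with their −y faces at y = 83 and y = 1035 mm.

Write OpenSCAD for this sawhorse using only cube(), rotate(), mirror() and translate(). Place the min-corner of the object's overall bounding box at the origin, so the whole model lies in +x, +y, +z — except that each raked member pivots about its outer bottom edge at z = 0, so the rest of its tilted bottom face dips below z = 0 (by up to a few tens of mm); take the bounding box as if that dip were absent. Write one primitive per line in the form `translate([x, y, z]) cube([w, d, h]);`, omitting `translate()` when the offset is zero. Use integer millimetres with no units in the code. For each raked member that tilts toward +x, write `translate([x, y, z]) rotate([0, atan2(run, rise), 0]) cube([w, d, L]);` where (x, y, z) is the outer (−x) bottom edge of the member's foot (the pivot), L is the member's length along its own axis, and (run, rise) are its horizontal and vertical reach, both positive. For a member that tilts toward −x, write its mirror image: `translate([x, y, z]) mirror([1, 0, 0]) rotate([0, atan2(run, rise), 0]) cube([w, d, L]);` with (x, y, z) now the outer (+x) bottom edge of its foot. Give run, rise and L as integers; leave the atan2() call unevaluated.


// leg length = √(344² + 645²) = 731
// right-leg outer foot x = 2·344 + 71 = 759
// beam min-corner = (344, 0, 645)
translate([344, 0, 645]) cube([71, 1166, 41]);
translate([0, 83, 0]) rotate([0, atan2(344, 645), 0]) cube([35, 48, 731]);
translate([759, 83, 0]) mirror([1, 0, 0]) rotate([0, atan2(344, 645), 0]) cube([35, 48, 731]);
translate([0, 1035, 0]) rotate([0, atan2(344, 645), 0]) cube([35, 48, 731]);
translate([759, 1035, 0]) mirror([1, 0, 0]) rotate([0, atan2(344, 645), 0]) cube([35, 48, 731]);


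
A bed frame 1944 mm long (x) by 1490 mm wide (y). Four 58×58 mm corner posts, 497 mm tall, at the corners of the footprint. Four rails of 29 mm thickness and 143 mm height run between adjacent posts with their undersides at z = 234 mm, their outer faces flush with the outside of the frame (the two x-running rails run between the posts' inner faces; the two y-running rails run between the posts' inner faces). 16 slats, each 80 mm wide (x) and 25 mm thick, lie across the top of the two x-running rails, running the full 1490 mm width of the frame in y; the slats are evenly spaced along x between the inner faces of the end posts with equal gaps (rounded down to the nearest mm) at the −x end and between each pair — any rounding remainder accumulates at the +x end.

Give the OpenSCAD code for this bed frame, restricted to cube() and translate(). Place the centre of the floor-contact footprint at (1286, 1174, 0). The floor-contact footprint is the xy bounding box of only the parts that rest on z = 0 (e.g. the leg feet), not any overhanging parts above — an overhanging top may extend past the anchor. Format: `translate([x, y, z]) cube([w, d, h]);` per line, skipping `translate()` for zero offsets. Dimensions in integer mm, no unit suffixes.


translate([314, 429, 0]) cube([58, 58, 497]);
translate([314, 1861, 0]) cube([58, 58, 497]);
translate([2200, 429, 0]) cube([58, 58, 497]);
translate([2200, 1861, 0]) cube([58, 58, 497]);
translate([372, 429, 234]) cube([1828, 29, 143]);
translate([372, 1890, 234]) cube([1828, 29, 143]);
translate([314, 487, 234]) cube([29, 1374, 143]);
translate([2229, 487, 234]) cube([29, 1374, 143]);
translate([404, 429, 377]) cube([80, 1490, 25]);
translate([516, 429, 377]) cube([80, 1490, 25]);
translate([628, 429, 377]) cube([80, 1490, 25]);
translate([740, 429, 377]) cube([80, 1490, 25]);
translate([852, 429, 377]) cube([80, 1490, 25]);
translate([964, 429, 377]) cube([80, 1490, 25]);
translate([1076, 429, 377]) cube([80, 1490, 25]);
translate([1188, 429, 377]) cube([80, 1490, 25]);
translate([1300, 429, 377]) cube([80, 1490, 25]);
translate([1412, 429, 377]) cube([80, 1490, 25]);
translate([1524, 429, 377]) cube([80, 1490, 25]);
translate([1636, 429, 377]) cube([80, 1490, 25]);
translate([1748, 429, 377]) cube([80, 1490, 25]);
translate([1860, 429, 377]) cube([80, 1490, 25]);
translate([1972, 429, 377]) cube([80, 1490, 25]);
translate([2084, 429, 377]) cube([80, 1490, 25]);


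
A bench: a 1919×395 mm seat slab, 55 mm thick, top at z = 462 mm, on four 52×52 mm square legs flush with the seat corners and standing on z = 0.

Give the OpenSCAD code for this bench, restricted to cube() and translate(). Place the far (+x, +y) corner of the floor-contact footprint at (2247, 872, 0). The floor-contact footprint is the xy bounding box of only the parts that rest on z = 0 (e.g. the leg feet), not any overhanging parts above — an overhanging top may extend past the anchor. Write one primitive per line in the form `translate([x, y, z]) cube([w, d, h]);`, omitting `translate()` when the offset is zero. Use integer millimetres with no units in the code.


translate([328, 477, 407]) cube([1919, 395, 55]);
translate([328, 477, 0]) cube([52, 52, 407]);
translate([328, 820, 0]) cube([52, 52, 407]);
translate([2195, 477, 0]) cube([52, 52, 407]);
translate([2195, 820, 0]) cube([52, 52, 407]);


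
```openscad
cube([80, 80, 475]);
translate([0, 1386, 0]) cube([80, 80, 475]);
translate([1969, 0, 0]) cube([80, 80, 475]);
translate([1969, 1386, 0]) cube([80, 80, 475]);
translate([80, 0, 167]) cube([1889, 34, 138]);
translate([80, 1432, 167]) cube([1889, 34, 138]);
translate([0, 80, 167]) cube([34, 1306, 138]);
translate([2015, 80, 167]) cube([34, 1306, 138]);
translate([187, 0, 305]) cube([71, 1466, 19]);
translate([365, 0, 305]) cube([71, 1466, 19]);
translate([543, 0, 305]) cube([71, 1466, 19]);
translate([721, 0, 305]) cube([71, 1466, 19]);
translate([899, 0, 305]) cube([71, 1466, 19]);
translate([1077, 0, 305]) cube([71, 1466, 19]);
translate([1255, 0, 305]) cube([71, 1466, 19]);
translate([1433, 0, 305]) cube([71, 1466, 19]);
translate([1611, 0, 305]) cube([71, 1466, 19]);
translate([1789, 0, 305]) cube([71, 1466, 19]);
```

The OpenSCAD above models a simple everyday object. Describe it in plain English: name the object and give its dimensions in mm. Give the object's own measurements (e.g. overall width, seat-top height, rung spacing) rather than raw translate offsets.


A bed frame 2049 mm long (x) by 1466 mm wide (y). Four 80×80 mm corner posts, 475 mm tall, at the corners of the footprint. Four rails of 34 mm thickness and 138 mm height run between adjacent posts with their undersides at z = 167 mm, their outer faces flush with the outside of the frame (the two x-running rails run between the posts' inner faces; the two y-running rails run between the posts' inner faces). 10 slats, each 71 mm wide (x) and 19 mm thick, lie across the top of the two x-running rails, running the full 1466 mm width of the frame in y; along x they sit between the end posts with a 107 mm gap after the −x posts and between neighbouring slats, leaving 109 mm before the +x posts.


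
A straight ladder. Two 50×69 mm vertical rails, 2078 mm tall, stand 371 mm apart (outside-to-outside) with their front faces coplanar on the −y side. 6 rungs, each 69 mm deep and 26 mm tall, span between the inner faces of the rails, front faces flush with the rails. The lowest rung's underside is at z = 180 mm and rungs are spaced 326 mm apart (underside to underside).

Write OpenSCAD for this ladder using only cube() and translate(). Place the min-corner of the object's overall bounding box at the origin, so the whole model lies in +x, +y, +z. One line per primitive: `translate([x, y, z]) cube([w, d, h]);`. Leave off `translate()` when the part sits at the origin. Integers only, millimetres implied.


cube([50, 69, 2078]);
translate([321, 0, 0]) cube([50, 69, 2078]);
translate([50, 0, 180]) cube([271, 69, 26]);
translate([50, 0, 506]) cube([271, 69, 26]);
translate([50, 0, 832]) cube([271, 69, 26]);
translate([50, 0, 1158]) cube([271, 69, 26]);
translate([50, 0, 1484]) cube([271, 69, 26]);
translate([50, 0, 1810]) cube([271, 69, 26]);


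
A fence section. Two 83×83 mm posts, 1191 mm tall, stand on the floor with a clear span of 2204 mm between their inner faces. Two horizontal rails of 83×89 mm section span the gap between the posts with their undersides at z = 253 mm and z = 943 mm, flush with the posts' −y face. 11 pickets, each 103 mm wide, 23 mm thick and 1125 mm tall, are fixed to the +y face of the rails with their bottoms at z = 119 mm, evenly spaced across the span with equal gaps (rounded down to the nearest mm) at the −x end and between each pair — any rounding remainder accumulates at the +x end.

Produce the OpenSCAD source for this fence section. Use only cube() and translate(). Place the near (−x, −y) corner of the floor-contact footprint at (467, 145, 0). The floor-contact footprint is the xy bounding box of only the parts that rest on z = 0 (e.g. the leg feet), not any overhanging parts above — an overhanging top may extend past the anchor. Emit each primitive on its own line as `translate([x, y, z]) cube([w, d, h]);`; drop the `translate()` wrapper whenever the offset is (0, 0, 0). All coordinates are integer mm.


translate([467, 145, 0]) cube([83, 83, 1191]);
translate([2754, 145, 0]) cube([83, 83, 1191]);
translate([550, 145, 253]) cube([2204, 83, 89]);
translate([550, 145, 943]) cube([2204, 83, 89]);
translate([639, 228, 119]) cube([103, 23, 1125]);
translate([831, 228, 119]) cube([103, 23, 1125]);
translate([1023, 228, 119]) cube([103, 23, 1125]);
translate([1215, 228, 119]) cube([103, 23, 1125]);
translate([1407, 228, 119]) cube([103, 23, 1125]);
translate([1599, 228, 119]) cube([103, 23, 1125]);
translate([1791, 228, 119]) cube([103, 23, 1125]);
translate([1983, 228, 119]) cube([103, 23, 1125]);
translate([2175, 228, 119]) cube([103, 23, 1125]);
translate([2367, 228, 119]) cube([103, 23, 1125]);
translate([2559, 228, 119]) cube([103, 23, 1125]);
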